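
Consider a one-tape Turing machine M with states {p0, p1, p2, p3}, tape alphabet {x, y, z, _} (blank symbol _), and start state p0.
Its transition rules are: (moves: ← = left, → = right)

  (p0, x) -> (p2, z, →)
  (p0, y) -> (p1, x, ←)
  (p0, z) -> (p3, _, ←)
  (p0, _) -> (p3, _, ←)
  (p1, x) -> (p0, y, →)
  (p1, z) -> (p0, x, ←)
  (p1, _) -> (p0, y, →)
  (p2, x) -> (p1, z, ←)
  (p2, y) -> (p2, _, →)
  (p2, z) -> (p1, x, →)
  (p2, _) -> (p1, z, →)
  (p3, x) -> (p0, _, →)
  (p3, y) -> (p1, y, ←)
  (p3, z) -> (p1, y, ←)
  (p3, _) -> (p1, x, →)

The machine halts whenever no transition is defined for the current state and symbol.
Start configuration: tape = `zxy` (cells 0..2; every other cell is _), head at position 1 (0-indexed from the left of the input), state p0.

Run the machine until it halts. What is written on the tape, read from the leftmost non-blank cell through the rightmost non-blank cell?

xyz_zyx

p0 | __z[x]y___   read x → write z, move →, go to p2
p2 | __zz[y]___   read y → write _, move →, go to p2
p2 | __zz_[_]__   read _ → write z, move →, go to p1
p1 | __zz_z[_]_   read _ → write y, move →, go to p0
p0 | __zz_zy[_]   read _ → write _, move ←, go to p3
p3 | __zz_z[y]_   read y → write y, move ←, go to p1
p1 | __zz_[z]y_   read z → write x, move ←, go to p0
p0 | __zz[_]xy_   read _ → write _, move ←, go to p3
p3 | __z[z]_xy_   read z → write y, move ←, go to p1
p1 | __[z]y_xy_   read z → write x, move ←, go to p0
p0 | _[_]xy_xy_   read _ → write _, move ←, go to p3
p3 | [_]_xy_xy_   read _ → write x, move →, go to p1
p1 | x[_]xy_xy_   read _ → write y, move →, go to p0
p0 | xy[x]y_xy_   read x → write z, move →, go to p2
p2 | xyz[y]_xy_   read y → write _, move →, go to p2
p2 | xyz_[_]xy_   read _ → write z, move →, go to p1
p1 | xyz_z[x]y_   read x → write y, move →, go to p0
p0 | xyz_zy[y]_   read y → write x, move ←, go to p1
p1 | xyz_z[y]x_
The non-blank tape span at halt is xyz_zyx.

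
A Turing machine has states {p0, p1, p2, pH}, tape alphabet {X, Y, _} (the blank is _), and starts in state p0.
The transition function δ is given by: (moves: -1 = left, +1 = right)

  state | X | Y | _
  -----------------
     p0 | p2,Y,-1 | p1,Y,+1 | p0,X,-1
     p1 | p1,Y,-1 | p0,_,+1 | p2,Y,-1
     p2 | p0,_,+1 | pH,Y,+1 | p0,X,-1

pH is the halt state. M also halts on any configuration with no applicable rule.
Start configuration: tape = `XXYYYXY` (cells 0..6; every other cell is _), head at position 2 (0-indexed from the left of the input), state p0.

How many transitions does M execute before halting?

p0 | XX[Y]YYXY__   read Y → write Y, move +1, go to p1
p1 | XXY[Y]YXY__   read Y → write _, move +1, go to p0
p0 | XXY_[Y]XY__   read Y → write Y, move +1, go to p1
p1 | XXY_Y[X]Y__   read X → write Y, move -1, go to p1
p1 | XXY_[Y]YY__   read Y → write _, move +1, go to p0
p0 | XXY__[Y]Y__   read Y → write Y, move +1, go to p1
p1 | XXY__Y[Y]__   read Y → write _, move +1, go to p0
p0 | XXY__Y_[_]_   read _ → write X, move -1, go to p0
p0 | XXY__Y[_]X_   read _ → write X, move -1, go to p0
p0 | XXY__[Y]XX_   read Y → write Y, move +1, go to p1
p1 | XXY__Y[X]X_   read X → write Y, move -1, go to p1
p1 | XXY__[Y]YX_   read Y → write _, move +1, go to p0
p0 | XXY___[Y]X_   read Y → write Y, move +1, go to p1
p1 | XXY___Y[X]_   read X → write Y, move -1, go to p1
p1 | XXY___[Y]Y_   read Y → write _, move +1, go to p0
p0 | XXY____[Y]_   read Y → write Y, move +1, go to p1
p1 | XXY____Y[_]   read _ → write Y, move -1, go to p2
p2 | XXY____[Y]Y   read Y → write Y, move +1, go to pH
pH | XXY____Y[Y]
M halts after 18 transitions.

18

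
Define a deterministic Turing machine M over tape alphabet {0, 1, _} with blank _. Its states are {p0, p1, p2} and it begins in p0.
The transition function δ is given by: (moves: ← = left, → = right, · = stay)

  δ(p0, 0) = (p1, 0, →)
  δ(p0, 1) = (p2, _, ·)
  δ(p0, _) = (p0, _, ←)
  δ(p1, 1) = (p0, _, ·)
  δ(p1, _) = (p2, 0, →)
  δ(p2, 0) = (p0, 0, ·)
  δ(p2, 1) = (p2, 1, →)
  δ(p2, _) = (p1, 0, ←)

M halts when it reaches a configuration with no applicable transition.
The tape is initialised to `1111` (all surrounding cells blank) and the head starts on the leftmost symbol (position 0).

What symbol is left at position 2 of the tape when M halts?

0

state=p0 head=0 tape=_[1]111_   (p0,1)→(p2,_,·)
state=p2 head=0 tape=_[_]111_   (p2,_)→(p1,0,←)
state=p1 head=-1 tape=[_]0111_   (p1,_)→(p2,0,→)
state=p2 head=0 tape=0[0]111_   (p2,0)→(p0,0,·)
state=p0 head=0 tape=0[0]111_   (p0,0)→(p1,0,→)
state=p1 head=1 tape=00[1]11_   (p1,1)→(p0,_,·)
state=p0 head=1 tape=00[_]11_   (p0,_)→(p0,_,←)
state=p0 head=0 tape=0[0]_11_   (p0,0)→(p1,0,→)
state=p1 head=1 tape=00[_]11_   (p1,_)→(p2,0,→)
state=p2 head=2 tape=000[1]1_   (p2,1)→(p2,1,→)
state=p2 head=3 tape=0001[1]_   (p2,1)→(p2,1,→)
state=p2 head=4 tape=00011[_]   (p2,_)→(p1,0,←)
state=p1 head=3 tape=0001[1]0   (p1,1)→(p0,_,·)
state=p0 head=3 tape=0001[_]0   (p0,_)→(p0,_,←)
state=p0 head=2 tape=000[1]_0   (p0,1)→(p2,_,·)
state=p2 head=2 tape=000[_]_0   (p2,_)→(p1,0,←)
state=p1 head=1 tape=00[0]0_0
Cell 2 holds 0 when M halts.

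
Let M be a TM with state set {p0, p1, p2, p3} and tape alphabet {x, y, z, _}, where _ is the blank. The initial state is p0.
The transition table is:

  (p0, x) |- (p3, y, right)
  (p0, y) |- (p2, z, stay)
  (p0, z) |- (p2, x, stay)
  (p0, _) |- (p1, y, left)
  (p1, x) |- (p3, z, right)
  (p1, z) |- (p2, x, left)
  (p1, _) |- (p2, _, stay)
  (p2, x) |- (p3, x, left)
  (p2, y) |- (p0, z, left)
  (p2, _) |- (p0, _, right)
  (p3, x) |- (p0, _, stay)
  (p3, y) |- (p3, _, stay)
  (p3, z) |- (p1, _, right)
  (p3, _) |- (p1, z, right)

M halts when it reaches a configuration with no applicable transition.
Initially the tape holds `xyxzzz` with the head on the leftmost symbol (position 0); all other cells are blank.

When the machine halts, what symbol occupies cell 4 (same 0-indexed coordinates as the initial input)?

y

state=p0 head=0 tape=[x]yxzzz__   (p0,x)→(p3,y,right)
state=p3 head=1 tape=y[y]xzzz__   (p3,y)→(p3,_,stay)
state=p3 head=1 tape=y[_]xzzz__   (p3,_)→(p1,z,right)
state=p1 head=2 tape=yz[x]zzz__   (p1,x)→(p3,z,right)
state=p3 head=3 tape=yzz[z]zz__   (p3,z)→(p1,_,right)
state=p1 head=4 tape=yzz_[z]z__   (p1,z)→(p2,x,left)
state=p2 head=3 tape=yzz[_]xz__   (p2,_)→(p0,_,right)
state=p0 head=4 tape=yzz_[x]z__   (p0,x)→(p3,y,right)
state=p3 head=5 tape=yzz_y[z]__   (p3,z)→(p1,_,right)
state=p1 head=6 tape=yzz_y_[_]_   (p1,_)→(p2,_,stay)
state=p2 head=6 tape=yzz_y_[_]_   (p2,_)→(p0,_,right)
state=p0 head=7 tape=yzz_y__[_]   (p0,_)→(p1,y,left)
state=p1 head=6 tape=yzz_y_[_]y   (p1,_)→(p2,_,stay)
state=p2 head=6 tape=yzz_y_[_]y   (p2,_)→(p0,_,right)
state=p0 head=7 tape=yzz_y__[y]   (p0,y)→(p2,z,stay)
state=p2 head=7 tape=yzz_y__[z]
Cell 4 holds y when M halts.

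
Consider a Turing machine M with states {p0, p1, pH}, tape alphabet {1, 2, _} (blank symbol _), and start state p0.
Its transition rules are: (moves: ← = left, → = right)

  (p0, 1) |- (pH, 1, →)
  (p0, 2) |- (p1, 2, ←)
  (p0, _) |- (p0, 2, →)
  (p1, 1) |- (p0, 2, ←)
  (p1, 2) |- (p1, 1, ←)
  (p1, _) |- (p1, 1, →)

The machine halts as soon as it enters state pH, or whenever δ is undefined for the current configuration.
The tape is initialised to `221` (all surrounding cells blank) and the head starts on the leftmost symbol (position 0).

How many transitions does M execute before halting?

p0 | ___[2]21   read 2 → write 2, move ←, go to p1
p1 | __[_]221   read _ → write 1, move →, go to p1
p1 | __1[2]21   read 2 → write 1, move ←, go to p1
p1 | __[1]121   read 1 → write 2, move ←, go to p0
p0 | _[_]2121   read _ → write 2, move →, go to p0
p0 | _2[2]121   read 2 → write 2, move ←, go to p1
p1 | _[2]2121   read 2 → write 1, move ←, go to p1
p1 | [_]12121   read _ → write 1, move →, go to p1
p1 | 1[1]2121   read 1 → write 2, move ←, go to p0
p0 | [1]22121   read 1 → write 1, move →, go to pH
pH | 1[2]2121
M halts after 10 transitions.

10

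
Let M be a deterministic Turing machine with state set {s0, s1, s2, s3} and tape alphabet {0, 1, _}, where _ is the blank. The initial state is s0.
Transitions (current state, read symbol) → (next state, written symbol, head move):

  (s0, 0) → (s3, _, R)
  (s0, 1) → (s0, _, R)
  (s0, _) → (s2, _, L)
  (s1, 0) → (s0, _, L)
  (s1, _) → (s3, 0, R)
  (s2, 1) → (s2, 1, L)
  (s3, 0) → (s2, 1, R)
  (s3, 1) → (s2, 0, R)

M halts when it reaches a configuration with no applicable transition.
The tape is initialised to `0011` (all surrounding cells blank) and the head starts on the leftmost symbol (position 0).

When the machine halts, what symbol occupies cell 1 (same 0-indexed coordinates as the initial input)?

1

state=s0 head=0 tape=[0]011   (s0,0)→(s3,_,R)
state=s3 head=1 tape=_[0]11   (s3,0)→(s2,1,R)
state=s2 head=2 tape=_1[1]1   (s2,1)→(s2,1,L)
state=s2 head=1 tape=_[1]11   (s2,1)→(s2,1,L)
state=s2 head=0 tape=[_]111
Cell 1 holds 1 when M halts.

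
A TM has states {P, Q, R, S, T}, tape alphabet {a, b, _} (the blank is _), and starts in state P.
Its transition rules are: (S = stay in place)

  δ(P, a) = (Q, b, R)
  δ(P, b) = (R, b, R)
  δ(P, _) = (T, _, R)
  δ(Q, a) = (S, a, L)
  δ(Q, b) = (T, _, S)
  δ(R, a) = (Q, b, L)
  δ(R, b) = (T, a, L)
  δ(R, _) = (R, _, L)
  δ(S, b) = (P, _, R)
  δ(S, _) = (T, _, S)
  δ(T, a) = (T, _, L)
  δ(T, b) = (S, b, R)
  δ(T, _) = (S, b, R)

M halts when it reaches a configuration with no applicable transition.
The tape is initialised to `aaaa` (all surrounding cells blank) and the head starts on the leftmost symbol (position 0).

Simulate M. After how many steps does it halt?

P | [a]aaa_   read a → write b, move R, go to Q
Q | b[a]aa_   read a → write a, move L, go to S
S | [b]aaa_   read b → write _, move R, go to P
P | _[a]aa_   read a → write b, move R, go to Q
Q | _b[a]a_   read a → write a, move L, go to S
S | _[b]aa_   read b → write _, move R, go to P
P | __[a]a_   read a → write b, move R, go to Q
Q | __b[a]_   read a → write a, move L, go to S
S | __[b]a_   read b → write _, move R, go to P
P | ___[a]_   read a → write b, move R, go to Q
Q | ___b[_]
M halts after 10 transitions.

10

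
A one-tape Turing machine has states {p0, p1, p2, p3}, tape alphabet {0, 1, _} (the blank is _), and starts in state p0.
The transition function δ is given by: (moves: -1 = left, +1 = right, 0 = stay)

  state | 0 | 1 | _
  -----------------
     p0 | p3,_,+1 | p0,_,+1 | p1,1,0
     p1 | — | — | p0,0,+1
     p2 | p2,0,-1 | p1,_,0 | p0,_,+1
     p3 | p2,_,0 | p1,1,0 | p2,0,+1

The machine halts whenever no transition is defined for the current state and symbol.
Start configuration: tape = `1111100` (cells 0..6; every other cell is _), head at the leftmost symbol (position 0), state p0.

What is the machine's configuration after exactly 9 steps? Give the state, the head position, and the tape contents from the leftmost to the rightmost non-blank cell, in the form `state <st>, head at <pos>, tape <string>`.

state p1, head at 7, tape 1

p0 | [1]111100_   read 1 → write _, move +1, go to p0
p0 | _[1]11100_   read 1 → write _, move +1, go to p0
p0 | __[1]1100_   read 1 → write _, move +1, go to p0
p0 | ___[1]100_   read 1 → write _, move +1, go to p0
p0 | ____[1]00_   read 1 → write _, move +1, go to p0
p0 | _____[0]0_   read 0 → write _, move +1, go to p3
p3 | ______[0]_   read 0 → write _, move 0, go to p2
p2 | ______[_]_   read _ → write _, move +1, go to p0
p0 | _______[_]   read _ → write 1, move 0, go to p1
p1 | _______[1]
After 9 steps: state p1, head at 7, tape 1.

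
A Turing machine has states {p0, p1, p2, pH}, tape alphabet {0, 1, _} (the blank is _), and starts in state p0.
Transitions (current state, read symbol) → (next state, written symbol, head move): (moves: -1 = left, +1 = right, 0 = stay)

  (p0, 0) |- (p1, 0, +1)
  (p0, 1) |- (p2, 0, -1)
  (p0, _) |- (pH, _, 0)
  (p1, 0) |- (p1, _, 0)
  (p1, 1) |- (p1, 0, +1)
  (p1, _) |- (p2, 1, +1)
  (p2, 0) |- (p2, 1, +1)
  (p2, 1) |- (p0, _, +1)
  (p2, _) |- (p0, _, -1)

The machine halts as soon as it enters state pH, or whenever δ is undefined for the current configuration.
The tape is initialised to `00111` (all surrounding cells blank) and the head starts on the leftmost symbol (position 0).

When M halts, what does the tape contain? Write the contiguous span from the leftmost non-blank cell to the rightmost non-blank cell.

011

p0 | [0]0111_   read 0 → write 0, move +1, go to p1
p1 | 0[0]111_   read 0 → write _, move 0, go to p1
p1 | 0[_]111_   read _ → write 1, move +1, go to p2
p2 | 01[1]11_   read 1 → write _, move +1, go to p0
p0 | 01_[1]1_   read 1 → write 0, move -1, go to p2
p2 | 01[_]01_   read _ → write _, move -1, go to p0
p0 | 0[1]_01_   read 1 → write 0, move -1, go to p2
p2 | [0]0_01_   read 0 → write 1, move +1, go to p2
p2 | 1[0]_01_   read 0 → write 1, move +1, go to p2
p2 | 11[_]01_   read _ → write _, move -1, go to p0
p0 | 1[1]_01_   read 1 → write 0, move -1, go to p2
p2 | [1]0_01_   read 1 → write _, move +1, go to p0
p0 | _[0]_01_   read 0 → write 0, move +1, go to p1
p1 | _0[_]01_   read _ → write 1, move +1, go to p2
p2 | _01[0]1_   read 0 → write 1, move +1, go to p2
p2 | _011[1]_   read 1 → write _, move +1, go to p0
p0 | _011_[_]   read _ → write _, move 0, go to pH
pH | _011_[_]
The non-blank tape span at halt is 011.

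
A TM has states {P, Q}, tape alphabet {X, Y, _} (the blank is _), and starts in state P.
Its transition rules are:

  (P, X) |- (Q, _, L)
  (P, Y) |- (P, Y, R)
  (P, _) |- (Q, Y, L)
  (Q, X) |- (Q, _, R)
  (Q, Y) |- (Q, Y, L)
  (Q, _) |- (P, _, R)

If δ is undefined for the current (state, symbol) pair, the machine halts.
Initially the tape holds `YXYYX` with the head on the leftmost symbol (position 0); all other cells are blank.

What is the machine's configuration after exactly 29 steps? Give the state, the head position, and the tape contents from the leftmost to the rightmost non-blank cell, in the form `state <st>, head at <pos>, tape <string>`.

state P, head at 1, tape YYYYY

state=P head=0 tape=_[Y]XYYX   (P,Y)→(P,Y,R)
state=P head=1 tape=_Y[X]YYX   (P,X)→(Q,_,L)
state=Q head=0 tape=_[Y]_YYX   (Q,Y)→(Q,Y,L)
state=Q head=-1 tape=[_]Y_YYX   (Q,_)→(P,_,R)
state=P head=0 tape=_[Y]_YYX   (P,Y)→(P,Y,R)
state=P head=1 tape=_Y[_]YYX   (P,_)→(Q,Y,L)
state=Q head=0 tape=_[Y]YYYX   (Q,Y)→(Q,Y,L)
state=Q head=-1 tape=[_]YYYYX   (Q,_)→(P,_,R)
state=P head=0 tape=_[Y]YYYX   (P,Y)→(P,Y,R)
state=P head=1 tape=_Y[Y]YYX   (P,Y)→(P,Y,R)
state=P head=2 tape=_YY[Y]YX   (P,Y)→(P,Y,R)
state=P head=3 tape=_YYY[Y]X   (P,Y)→(P,Y,R)
state=P head=4 tape=_YYYY[X]   (P,X)→(Q,_,L)
state=Q head=3 tape=_YYY[Y]_   (Q,Y)→(Q,Y,L)
state=Q head=2 tape=_YY[Y]Y_   (Q,Y)→(Q,Y,L)
state=Q head=1 tape=_Y[Y]YY_   (Q,Y)→(Q,Y,L)
state=Q head=0 tape=_[Y]YYY_   (Q,Y)→(Q,Y,L)
state=Q head=-1 tape=[_]YYYY_   (Q,_)→(P,_,R)
state=P head=0 tape=_[Y]YYY_   (P,Y)→(P,Y,R)
state=P head=1 tape=_Y[Y]YY_   (P,Y)→(P,Y,R)
state=P head=2 tape=_YY[Y]Y_   (P,Y)→(P,Y,R)
state=P head=3 tape=_YYY[Y]_   (P,Y)→(P,Y,R)
state=P head=4 tape=_YYYY[_]   (P,_)→(Q,Y,L)
state=Q head=3 tape=_YYY[Y]Y   (Q,Y)→(Q,Y,L)
state=Q head=2 tape=_YY[Y]YY   (Q,Y)→(Q,Y,L)
state=Q head=1 tape=_Y[Y]YYY   (Q,Y)→(Q,Y,L)
state=Q head=0 tape=_[Y]YYYY   (Q,Y)→(Q,Y,L)
state=Q head=-1 tape=[_]YYYYY   (Q,_)→(P,_,R)
state=P head=0 tape=_[Y]YYYY   (P,Y)→(P,Y,R)
state=P head=1 tape=_Y[Y]YYY
After 29 steps: state P, head at 1, tape YYYYY.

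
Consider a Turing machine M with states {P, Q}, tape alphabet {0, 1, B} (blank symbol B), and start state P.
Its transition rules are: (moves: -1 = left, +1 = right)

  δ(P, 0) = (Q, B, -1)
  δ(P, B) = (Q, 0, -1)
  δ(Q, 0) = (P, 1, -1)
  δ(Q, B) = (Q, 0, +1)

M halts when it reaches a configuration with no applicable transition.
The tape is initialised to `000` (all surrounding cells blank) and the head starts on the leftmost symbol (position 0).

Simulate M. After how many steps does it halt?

12

P | BBBB[0]00   read 0 → write B, move -1, go to Q
Q | BBB[B]B00   read B → write 0, move +1, go to Q
Q | BBB0[B]00   read B → write 0, move +1, go to Q
Q | BBB00[0]0   read 0 → write 1, move -1, go to P
P | BBB0[0]10   read 0 → write B, move -1, go to Q
Q | BBB[0]B10   read 0 → write 1, move -1, go to P
P | BB[B]1B10   read B → write 0, move -1, go to Q
Q | B[B]01B10   read B → write 0, move +1, go to Q
Q | B0[0]1B10   read 0 → write 1, move -1, go to P
P | B[0]11B10   read 0 → write B, move -1, go to Q
Q | [B]B11B10   read B → write 0, move +1, go to Q
Q | 0[B]11B10   read B → write 0, move +1, go to Q
Q | 00[1]1B10
M halts after 12 transitions.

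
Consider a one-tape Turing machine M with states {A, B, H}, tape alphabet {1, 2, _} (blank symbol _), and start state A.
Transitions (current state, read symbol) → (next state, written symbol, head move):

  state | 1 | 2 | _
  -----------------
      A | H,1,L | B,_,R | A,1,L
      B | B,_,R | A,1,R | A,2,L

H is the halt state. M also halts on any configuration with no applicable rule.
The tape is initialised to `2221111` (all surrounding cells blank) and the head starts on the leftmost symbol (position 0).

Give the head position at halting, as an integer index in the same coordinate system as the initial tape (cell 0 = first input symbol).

0

A | [2]221111_   read 2 → write _, move R, go to B
B | _[2]21111_   read 2 → write 1, move R, go to A
A | _1[2]1111_   read 2 → write _, move R, go to B
B | _1_[1]111_   read 1 → write _, move R, go to B
B | _1__[1]11_   read 1 → write _, move R, go to B
B | _1___[1]1_   read 1 → write _, move R, go to B
B | _1____[1]_   read 1 → write _, move R, go to B
B | _1_____[_]   read _ → write 2, move L, go to A
A | _1____[_]2   read _ → write 1, move L, go to A
A | _1___[_]12   read _ → write 1, move L, go to A
A | _1__[_]112   read _ → write 1, move L, go to A
A | _1_[_]1112   read _ → write 1, move L, go to A
A | _1[_]11112   read _ → write 1, move L, go to A
A | _[1]111112   read 1 → write 1, move L, go to H
H | [_]1111112
At halt the head is at cell 0.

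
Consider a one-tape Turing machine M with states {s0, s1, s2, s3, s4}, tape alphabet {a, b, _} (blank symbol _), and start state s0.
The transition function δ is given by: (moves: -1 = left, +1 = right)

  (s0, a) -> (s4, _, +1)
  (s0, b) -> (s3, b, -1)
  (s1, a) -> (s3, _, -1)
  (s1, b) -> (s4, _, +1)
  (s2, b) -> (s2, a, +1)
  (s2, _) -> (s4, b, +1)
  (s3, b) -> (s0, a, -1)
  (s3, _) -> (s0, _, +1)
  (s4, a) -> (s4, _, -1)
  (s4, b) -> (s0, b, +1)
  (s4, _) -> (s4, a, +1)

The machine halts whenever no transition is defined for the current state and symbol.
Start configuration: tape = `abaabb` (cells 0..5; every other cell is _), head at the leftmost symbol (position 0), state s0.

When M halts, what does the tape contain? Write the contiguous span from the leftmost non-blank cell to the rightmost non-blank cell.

state=s0 head=0 tape=[a]baabb_   (s0,a)→(s4,_,+1)
state=s4 head=1 tape=_[b]aabb_   (s4,b)→(s0,b,+1)
state=s0 head=2 tape=_b[a]abb_   (s0,a)→(s4,_,+1)
state=s4 head=3 tape=_b_[a]bb_   (s4,a)→(s4,_,-1)
state=s4 head=2 tape=_b[_]_bb_   (s4,_)→(s4,a,+1)
state=s4 head=3 tape=_ba[_]bb_   (s4,_)→(s4,a,+1)
state=s4 head=4 tape=_baa[b]b_   (s4,b)→(s0,b,+1)
state=s0 head=5 tape=_baab[b]_   (s0,b)→(s3,b,-1)
state=s3 head=4 tape=_baa[b]b_   (s3,b)→(s0,a,-1)
state=s0 head=3 tape=_ba[a]ab_   (s0,a)→(s4,_,+1)
state=s4 head=4 tape=_ba_[a]b_   (s4,a)→(s4,_,-1)
state=s4 head=3 tape=_ba[_]_b_   (s4,_)→(s4,a,+1)
state=s4 head=4 tape=_baa[_]b_   (s4,_)→(s4,a,+1)
state=s4 head=5 tape=_baaa[b]_   (s4,b)→(s0,b,+1)
state=s0 head=6 tape=_baaab[_]
The non-blank tape span at halt is baaab.

baaab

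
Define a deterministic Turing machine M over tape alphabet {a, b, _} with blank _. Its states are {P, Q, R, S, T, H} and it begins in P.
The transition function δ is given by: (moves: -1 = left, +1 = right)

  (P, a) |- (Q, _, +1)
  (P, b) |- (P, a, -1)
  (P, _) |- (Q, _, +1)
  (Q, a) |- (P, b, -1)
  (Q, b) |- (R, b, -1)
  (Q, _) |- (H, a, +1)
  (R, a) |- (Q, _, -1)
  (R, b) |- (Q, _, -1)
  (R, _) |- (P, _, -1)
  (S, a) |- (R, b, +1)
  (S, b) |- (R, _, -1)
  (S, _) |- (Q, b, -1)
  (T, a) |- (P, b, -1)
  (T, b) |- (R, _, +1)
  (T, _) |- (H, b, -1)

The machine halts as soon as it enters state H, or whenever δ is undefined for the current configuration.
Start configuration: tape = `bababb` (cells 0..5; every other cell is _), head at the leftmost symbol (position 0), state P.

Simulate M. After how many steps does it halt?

state=P head=0 tape=__[b]ababb   (P,b)→(P,a,-1)
state=P head=-1 tape=_[_]aababb   (P,_)→(Q,_,+1)
state=Q head=0 tape=__[a]ababb   (Q,a)→(P,b,-1)
state=P head=-1 tape=_[_]bababb   (P,_)→(Q,_,+1)
state=Q head=0 tape=__[b]ababb   (Q,b)→(R,b,-1)
state=R head=-1 tape=_[_]bababb   (R,_)→(P,_,-1)
state=P head=-2 tape=[_]_bababb   (P,_)→(Q,_,+1)
state=Q head=-1 tape=_[_]bababb   (Q,_)→(H,a,+1)
state=H head=0 tape=_a[b]ababb
M halts after 8 transitions.

8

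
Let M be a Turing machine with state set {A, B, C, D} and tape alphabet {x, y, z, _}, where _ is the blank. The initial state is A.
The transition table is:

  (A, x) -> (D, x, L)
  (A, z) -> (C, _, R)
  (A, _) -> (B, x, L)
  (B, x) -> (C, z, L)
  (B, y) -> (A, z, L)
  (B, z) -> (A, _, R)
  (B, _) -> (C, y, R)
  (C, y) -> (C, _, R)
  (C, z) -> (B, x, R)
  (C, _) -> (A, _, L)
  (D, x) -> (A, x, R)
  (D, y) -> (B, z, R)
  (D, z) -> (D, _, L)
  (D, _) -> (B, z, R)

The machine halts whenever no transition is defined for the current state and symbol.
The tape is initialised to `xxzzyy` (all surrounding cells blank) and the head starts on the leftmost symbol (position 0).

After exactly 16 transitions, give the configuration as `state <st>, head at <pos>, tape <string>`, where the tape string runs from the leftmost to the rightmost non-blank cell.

state=A head=0 tape=_[x]xzzyy   (A,x)→(D,x,L)
state=D head=-1 tape=[_]xxzzyy   (D,_)→(B,z,R)
state=B head=0 tape=z[x]xzzyy   (B,x)→(C,z,L)
state=C head=-1 tape=[z]zxzzyy   (C,z)→(B,x,R)
state=B head=0 tape=x[z]xzzyy   (B,z)→(A,_,R)
state=A head=1 tape=x_[x]zzyy   (A,x)→(D,x,L)
state=D head=0 tape=x[_]xzzyy   (D,_)→(B,z,R)
state=B head=1 tape=xz[x]zzyy   (B,x)→(C,z,L)
state=C head=0 tape=x[z]zzzyy   (C,z)→(B,x,R)
state=B head=1 tape=xx[z]zzyy   (B,z)→(A,_,R)
state=A head=2 tape=xx_[z]zyy   (A,z)→(C,_,R)
state=C head=3 tape=xx__[z]yy   (C,z)→(B,x,R)
state=B head=4 tape=xx__x[y]y   (B,y)→(A,z,L)
state=A head=3 tape=xx__[x]zy   (A,x)→(D,x,L)
state=D head=2 tape=xx_[_]xzy   (D,_)→(B,z,R)
state=B head=3 tape=xx_z[x]zy   (B,x)→(C,z,L)
state=C head=2 tape=xx_[z]zzy
After 16 steps: state C, head at 2, tape xx_zzzy.

state C, head at 2, tape xx_zzzy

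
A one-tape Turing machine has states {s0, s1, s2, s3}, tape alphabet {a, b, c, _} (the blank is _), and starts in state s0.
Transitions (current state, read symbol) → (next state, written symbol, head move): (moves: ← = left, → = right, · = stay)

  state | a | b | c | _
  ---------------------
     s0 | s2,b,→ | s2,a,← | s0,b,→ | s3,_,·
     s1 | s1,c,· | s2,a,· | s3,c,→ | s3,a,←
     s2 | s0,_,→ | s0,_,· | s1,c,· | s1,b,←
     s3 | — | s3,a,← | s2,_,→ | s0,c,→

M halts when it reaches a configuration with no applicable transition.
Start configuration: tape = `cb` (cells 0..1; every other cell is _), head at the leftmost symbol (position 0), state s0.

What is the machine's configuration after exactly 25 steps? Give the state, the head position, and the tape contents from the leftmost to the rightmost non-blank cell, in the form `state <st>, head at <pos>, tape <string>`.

state s0, head at 2, tape cb_a

state=s0 head=0 tape=[c]b__   (s0,c)→(s0,b,→)
state=s0 head=1 tape=b[b]__   (s0,b)→(s2,a,←)
state=s2 head=0 tape=[b]a__   (s2,b)→(s0,_,·)
state=s0 head=0 tape=[_]a__   (s0,_)→(s3,_,·)
state=s3 head=0 tape=[_]a__   (s3,_)→(s0,c,→)
state=s0 head=1 tape=c[a]__   (s0,a)→(s2,b,→)
state=s2 head=2 tape=cb[_]_   (s2,_)→(s1,b,←)
state=s1 head=1 tape=c[b]b_   (s1,b)→(s2,a,·)
state=s2 head=1 tape=c[a]b_   (s2,a)→(s0,_,→)
state=s0 head=2 tape=c_[b]_   (s0,b)→(s2,a,←)
state=s2 head=1 tape=c[_]a_   (s2,_)→(s1,b,←)
state=s1 head=0 tape=[c]ba_   (s1,c)→(s3,c,→)
state=s3 head=1 tape=c[b]a_   (s3,b)→(s3,a,←)
state=s3 head=0 tape=[c]aa_   (s3,c)→(s2,_,→)
state=s2 head=1 tape=_[a]a_   (s2,a)→(s0,_,→)
state=s0 head=2 tape=__[a]_   (s0,a)→(s2,b,→)
state=s2 head=3 tape=__b[_]   (s2,_)→(s1,b,←)
state=s1 head=2 tape=__[b]b   (s1,b)→(s2,a,·)
state=s2 head=2 tape=__[a]b   (s2,a)→(s0,_,→)
state=s0 head=3 tape=___[b]   (s0,b)→(s2,a,←)
state=s2 head=2 tape=__[_]a   (s2,_)→(s1,b,←)
state=s1 head=1 tape=_[_]ba   (s1,_)→(s3,a,←)
state=s3 head=0 tape=[_]aba   (s3,_)→(s0,c,→)
state=s0 head=1 tape=c[a]ba   (s0,a)→(s2,b,→)
state=s2 head=2 tape=cb[b]a   (s2,b)→(s0,_,·)
state=s0 head=2 tape=cb[_]a
After 25 steps: state s0, head at 2, tape cb_a.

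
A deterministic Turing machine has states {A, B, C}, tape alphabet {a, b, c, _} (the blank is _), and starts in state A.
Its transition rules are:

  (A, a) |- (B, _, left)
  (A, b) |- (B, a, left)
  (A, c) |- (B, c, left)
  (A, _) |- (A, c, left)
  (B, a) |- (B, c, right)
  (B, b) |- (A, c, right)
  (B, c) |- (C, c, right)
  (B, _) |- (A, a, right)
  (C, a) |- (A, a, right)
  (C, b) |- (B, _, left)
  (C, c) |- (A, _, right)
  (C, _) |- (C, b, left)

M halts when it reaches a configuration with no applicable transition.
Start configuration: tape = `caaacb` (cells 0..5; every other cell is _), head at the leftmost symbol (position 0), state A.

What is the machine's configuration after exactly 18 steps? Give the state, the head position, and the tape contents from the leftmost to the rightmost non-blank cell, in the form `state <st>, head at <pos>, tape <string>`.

A | _[c]aaacb   read c → write c, move left, go to B
B | [_]caaacb   read _ → write a, move right, go to A
A | a[c]aaacb   read c → write c, move left, go to B
B | [a]caaacb   read a → write c, move right, go to B
B | c[c]aaacb   read c → write c, move right, go to C
C | cc[a]aacb   read a → write a, move right, go to A
A | cca[a]acb   read a → write _, move left, go to B
B | cc[a]_acb   read a → write c, move right, go to B
B | ccc[_]acb   read _ → write a, move right, go to A
A | ccca[a]cb   read a → write _, move left, go to B
B | ccc[a]_cb   read a → write c, move right, go to B
B | cccc[_]cb   read _ → write a, move right, go to A
A | cccca[c]b   read c → write c, move left, go to B
B | cccc[a]cb   read a → write c, move right, go to B
B | ccccc[c]b   read c → write c, move right, go to C
C | cccccc[b]   read b → write _, move left, go to B
B | ccccc[c]_   read c → write c, move right, go to C
C | cccccc[_]   read _ → write b, move left, go to C
C | ccccc[c]b
After 18 steps: state C, head at 4, tape ccccccb.

state C, head at 4, tape ccccccb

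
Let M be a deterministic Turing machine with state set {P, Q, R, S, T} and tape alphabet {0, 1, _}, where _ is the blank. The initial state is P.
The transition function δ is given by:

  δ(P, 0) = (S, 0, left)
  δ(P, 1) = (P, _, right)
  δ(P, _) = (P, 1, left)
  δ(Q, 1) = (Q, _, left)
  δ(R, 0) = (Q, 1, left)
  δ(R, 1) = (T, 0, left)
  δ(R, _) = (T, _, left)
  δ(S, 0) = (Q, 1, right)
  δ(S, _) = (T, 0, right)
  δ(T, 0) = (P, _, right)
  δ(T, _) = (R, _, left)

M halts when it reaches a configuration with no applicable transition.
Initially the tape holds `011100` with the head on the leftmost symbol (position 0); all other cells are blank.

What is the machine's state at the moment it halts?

state=P head=0 tape=_[0]11100_   (P,0)→(S,0,left)
state=S head=-1 tape=[_]011100_   (S,_)→(T,0,right)
state=T head=0 tape=0[0]11100_   (T,0)→(P,_,right)
state=P head=1 tape=0_[1]1100_   (P,1)→(P,_,right)
state=P head=2 tape=0__[1]100_   (P,1)→(P,_,right)
state=P head=3 tape=0___[1]00_   (P,1)→(P,_,right)
state=P head=4 tape=0____[0]0_   (P,0)→(S,0,left)
state=S head=3 tape=0___[_]00_   (S,_)→(T,0,right)
state=T head=4 tape=0___0[0]0_   (T,0)→(P,_,right)
state=P head=5 tape=0___0_[0]_   (P,0)→(S,0,left)
state=S head=4 tape=0___0[_]0_   (S,_)→(T,0,right)
state=T head=5 tape=0___00[0]_   (T,0)→(P,_,right)
state=P head=6 tape=0___00_[_]   (P,_)→(P,1,left)
state=P head=5 tape=0___00[_]1   (P,_)→(P,1,left)
state=P head=4 tape=0___0[0]11   (P,0)→(S,0,left)
state=S head=3 tape=0___[0]011   (S,0)→(Q,1,right)
state=Q head=4 tape=0___1[0]11
No transition is defined for (Q, 0); M halts in state Q.

Q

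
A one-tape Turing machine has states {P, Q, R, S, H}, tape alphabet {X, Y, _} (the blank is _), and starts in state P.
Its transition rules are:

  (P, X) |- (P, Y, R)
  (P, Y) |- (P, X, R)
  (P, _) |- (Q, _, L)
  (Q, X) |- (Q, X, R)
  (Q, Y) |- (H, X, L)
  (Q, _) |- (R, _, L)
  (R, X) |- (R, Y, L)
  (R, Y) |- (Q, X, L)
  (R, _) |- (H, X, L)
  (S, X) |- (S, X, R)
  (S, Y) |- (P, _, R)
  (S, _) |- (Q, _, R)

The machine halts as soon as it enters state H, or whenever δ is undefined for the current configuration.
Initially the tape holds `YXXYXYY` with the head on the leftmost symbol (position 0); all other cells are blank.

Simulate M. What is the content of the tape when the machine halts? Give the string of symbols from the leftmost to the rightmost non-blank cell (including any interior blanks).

XYYXXXY

state=P head=0 tape=[Y]XXYXYY_   (P,Y)→(P,X,R)
state=P head=1 tape=X[X]XYXYY_   (P,X)→(P,Y,R)
state=P head=2 tape=XY[X]YXYY_   (P,X)→(P,Y,R)
state=P head=3 tape=XYY[Y]XYY_   (P,Y)→(P,X,R)
state=P head=4 tape=XYYX[X]YY_   (P,X)→(P,Y,R)
state=P head=5 tape=XYYXY[Y]Y_   (P,Y)→(P,X,R)
state=P head=6 tape=XYYXYX[Y]_   (P,Y)→(P,X,R)
state=P head=7 tape=XYYXYXX[_]   (P,_)→(Q,_,L)
state=Q head=6 tape=XYYXYX[X]_   (Q,X)→(Q,X,R)
state=Q head=7 tape=XYYXYXX[_]   (Q,_)→(R,_,L)
state=R head=6 tape=XYYXYX[X]_   (R,X)→(R,Y,L)
state=R head=5 tape=XYYXY[X]Y_   (R,X)→(R,Y,L)
state=R head=4 tape=XYYX[Y]YY_   (R,Y)→(Q,X,L)
state=Q head=3 tape=XYY[X]XYY_   (Q,X)→(Q,X,R)
state=Q head=4 tape=XYYX[X]YY_   (Q,X)→(Q,X,R)
state=Q head=5 tape=XYYXX[Y]Y_   (Q,Y)→(H,X,L)
state=H head=4 tape=XYYX[X]XY_
The non-blank tape span at halt is XYYXXXY.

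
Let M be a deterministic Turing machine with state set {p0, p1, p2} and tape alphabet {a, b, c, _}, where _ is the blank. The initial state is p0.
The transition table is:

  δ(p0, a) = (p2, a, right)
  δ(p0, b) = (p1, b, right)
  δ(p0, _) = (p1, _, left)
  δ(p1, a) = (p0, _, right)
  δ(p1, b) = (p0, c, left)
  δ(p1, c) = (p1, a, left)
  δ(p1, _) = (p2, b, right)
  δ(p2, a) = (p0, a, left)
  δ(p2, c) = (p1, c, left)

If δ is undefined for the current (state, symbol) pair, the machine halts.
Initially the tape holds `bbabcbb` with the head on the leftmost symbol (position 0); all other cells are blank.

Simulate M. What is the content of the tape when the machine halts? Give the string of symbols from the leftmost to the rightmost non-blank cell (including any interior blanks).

b_caabcbb

state=p0 head=0 tape=__[b]babcbb   (p0,b)→(p1,b,right)
state=p1 head=1 tape=__b[b]abcbb   (p1,b)→(p0,c,left)
state=p0 head=0 tape=__[b]cabcbb   (p0,b)→(p1,b,right)
state=p1 head=1 tape=__b[c]abcbb   (p1,c)→(p1,a,left)
state=p1 head=0 tape=__[b]aabcbb   (p1,b)→(p0,c,left)
state=p0 head=-1 tape=_[_]caabcbb   (p0,_)→(p1,_,left)
state=p1 head=-2 tape=[_]_caabcbb   (p1,_)→(p2,b,right)
state=p2 head=-1 tape=b[_]caabcbb
The non-blank tape span at halt is b_caabcbb.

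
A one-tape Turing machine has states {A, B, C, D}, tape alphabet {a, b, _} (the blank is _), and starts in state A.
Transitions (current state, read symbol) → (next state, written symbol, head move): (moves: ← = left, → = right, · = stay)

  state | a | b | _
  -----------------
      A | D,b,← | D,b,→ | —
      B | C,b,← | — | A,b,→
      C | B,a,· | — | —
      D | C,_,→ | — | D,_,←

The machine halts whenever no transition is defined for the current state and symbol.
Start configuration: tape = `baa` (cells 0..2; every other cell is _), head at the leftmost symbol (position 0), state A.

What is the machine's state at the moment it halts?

state=A head=0 tape=[b]aa   (A,b)→(D,b,→)
state=D head=1 tape=b[a]a   (D,a)→(C,_,→)
state=C head=2 tape=b_[a]   (C,a)→(B,a,·)
state=B head=2 tape=b_[a]   (B,a)→(C,b,←)
state=C head=1 tape=b[_]b
No transition is defined for (C, _); M halts in state C.

C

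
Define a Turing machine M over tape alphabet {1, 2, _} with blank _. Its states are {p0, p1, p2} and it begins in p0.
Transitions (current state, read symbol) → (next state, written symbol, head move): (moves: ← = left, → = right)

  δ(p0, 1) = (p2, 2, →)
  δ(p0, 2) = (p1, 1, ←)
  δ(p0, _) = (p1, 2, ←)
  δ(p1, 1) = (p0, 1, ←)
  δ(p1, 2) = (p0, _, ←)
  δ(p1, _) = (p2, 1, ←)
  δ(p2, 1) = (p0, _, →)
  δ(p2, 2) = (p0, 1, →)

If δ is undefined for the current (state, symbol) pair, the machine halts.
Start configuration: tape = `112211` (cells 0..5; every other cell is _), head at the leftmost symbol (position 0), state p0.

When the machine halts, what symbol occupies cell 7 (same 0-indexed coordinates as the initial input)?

state=p0 head=0 tape=[1]12211__   (p0,1)→(p2,2,→)
state=p2 head=1 tape=2[1]2211__   (p2,1)→(p0,_,→)
state=p0 head=2 tape=2_[2]211__   (p0,2)→(p1,1,←)
state=p1 head=1 tape=2[_]1211__   (p1,_)→(p2,1,←)
state=p2 head=0 tape=[2]11211__   (p2,2)→(p0,1,→)
state=p0 head=1 tape=1[1]1211__   (p0,1)→(p2,2,→)
state=p2 head=2 tape=12[1]211__   (p2,1)→(p0,_,→)
state=p0 head=3 tape=12_[2]11__   (p0,2)→(p1,1,←)
state=p1 head=2 tape=12[_]111__   (p1,_)→(p2,1,←)
state=p2 head=1 tape=1[2]1111__   (p2,2)→(p0,1,→)
state=p0 head=2 tape=11[1]111__   (p0,1)→(p2,2,→)
state=p2 head=3 tape=112[1]11__   (p2,1)→(p0,_,→)
state=p0 head=4 tape=112_[1]1__   (p0,1)→(p2,2,→)
state=p2 head=5 tape=112_2[1]__   (p2,1)→(p0,_,→)
state=p0 head=6 tape=112_2_[_]_   (p0,_)→(p1,2,←)
state=p1 head=5 tape=112_2[_]2_   (p1,_)→(p2,1,←)
state=p2 head=4 tape=112_[2]12_   (p2,2)→(p0,1,→)
state=p0 head=5 tape=112_1[1]2_   (p0,1)→(p2,2,→)
state=p2 head=6 tape=112_12[2]_   (p2,2)→(p0,1,→)
state=p0 head=7 tape=112_121[_]   (p0,_)→(p1,2,←)
state=p1 head=6 tape=112_12[1]2   (p1,1)→(p0,1,←)
state=p0 head=5 tape=112_1[2]12   (p0,2)→(p1,1,←)
state=p1 head=4 tape=112_[1]112   (p1,1)→(p0,1,←)
state=p0 head=3 tape=112[_]1112   (p0,_)→(p1,2,←)
state=p1 head=2 tape=11[2]21112   (p1,2)→(p0,_,←)
state=p0 head=1 tape=1[1]_21112   (p0,1)→(p2,2,→)
state=p2 head=2 tape=12[_]21112
Cell 7 holds 2 when M halts.

2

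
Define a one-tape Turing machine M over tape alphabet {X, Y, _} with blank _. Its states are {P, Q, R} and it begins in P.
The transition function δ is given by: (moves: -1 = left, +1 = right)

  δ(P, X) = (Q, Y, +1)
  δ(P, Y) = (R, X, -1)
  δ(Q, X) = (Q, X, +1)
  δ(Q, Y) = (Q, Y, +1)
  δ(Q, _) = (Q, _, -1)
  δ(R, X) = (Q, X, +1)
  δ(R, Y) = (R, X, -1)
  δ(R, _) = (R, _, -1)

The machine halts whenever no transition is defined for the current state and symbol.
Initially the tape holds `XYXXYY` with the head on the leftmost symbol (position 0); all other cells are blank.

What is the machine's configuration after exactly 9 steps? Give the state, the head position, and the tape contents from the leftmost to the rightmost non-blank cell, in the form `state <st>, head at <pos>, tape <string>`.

P | [X]YXXYY_   read X → write Y, move +1, go to Q
Q | Y[Y]XXYY_   read Y → write Y, move +1, go to Q
Q | YY[X]XYY_   read X → write X, move +1, go to Q
Q | YYX[X]YY_   read X → write X, move +1, go to Q
Q | YYXX[Y]Y_   read Y → write Y, move +1, go to Q
Q | YYXXY[Y]_   read Y → write Y, move +1, go to Q
Q | YYXXYY[_]   read _ → write _, move -1, go to Q
Q | YYXXY[Y]_   read Y → write Y, move +1, go to Q
Q | YYXXYY[_]   read _ → write _, move -1, go to Q
Q | YYXXY[Y]_
After 9 steps: state Q, head at 5, tape YYXXYY.

state Q, head at 5, tape YYXXYY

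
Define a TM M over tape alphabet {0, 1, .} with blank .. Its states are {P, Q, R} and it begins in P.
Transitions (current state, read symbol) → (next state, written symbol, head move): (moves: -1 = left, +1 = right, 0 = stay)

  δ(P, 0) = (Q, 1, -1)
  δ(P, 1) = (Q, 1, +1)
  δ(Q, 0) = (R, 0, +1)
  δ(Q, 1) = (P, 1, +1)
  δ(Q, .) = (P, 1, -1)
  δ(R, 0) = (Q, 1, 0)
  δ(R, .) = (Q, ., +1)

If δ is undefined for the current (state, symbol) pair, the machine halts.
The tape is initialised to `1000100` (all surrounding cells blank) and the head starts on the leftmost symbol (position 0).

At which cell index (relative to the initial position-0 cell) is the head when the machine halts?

7

state=P head=0 tape=[1]000100..   (P,1)→(Q,1,+1)
state=Q head=1 tape=1[0]00100..   (Q,0)→(R,0,+1)
state=R head=2 tape=10[0]0100..   (R,0)→(Q,1,0)
state=Q head=2 tape=10[1]0100..   (Q,1)→(P,1,+1)
state=P head=3 tape=101[0]100..   (P,0)→(Q,1,-1)
state=Q head=2 tape=10[1]1100..   (Q,1)→(P,1,+1)
state=P head=3 tape=101[1]100..   (P,1)→(Q,1,+1)
state=Q head=4 tape=1011[1]00..   (Q,1)→(P,1,+1)
state=P head=5 tape=10111[0]0..   (P,0)→(Q,1,-1)
state=Q head=4 tape=1011[1]10..   (Q,1)→(P,1,+1)
state=P head=5 tape=10111[1]0..   (P,1)→(Q,1,+1)
state=Q head=6 tape=101111[0]..   (Q,0)→(R,0,+1)
state=R head=7 tape=1011110[.].   (R,.)→(Q,.,+1)
state=Q head=8 tape=1011110.[.]   (Q,.)→(P,1,-1)
state=P head=7 tape=1011110[.]1
At halt the head is at cell 7.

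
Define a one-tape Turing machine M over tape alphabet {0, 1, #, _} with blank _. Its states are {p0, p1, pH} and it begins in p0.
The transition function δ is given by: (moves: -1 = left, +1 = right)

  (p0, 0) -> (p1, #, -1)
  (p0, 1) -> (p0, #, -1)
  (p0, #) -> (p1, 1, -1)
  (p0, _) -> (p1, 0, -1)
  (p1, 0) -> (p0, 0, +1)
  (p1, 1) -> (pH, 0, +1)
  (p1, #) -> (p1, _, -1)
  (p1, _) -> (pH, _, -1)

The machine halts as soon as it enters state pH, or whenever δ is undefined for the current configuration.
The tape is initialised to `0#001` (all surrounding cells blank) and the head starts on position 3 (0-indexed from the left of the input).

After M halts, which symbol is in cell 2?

#

state=p0 head=3 tape=__0#0[0]1   (p0,0)→(p1,#,-1)
state=p1 head=2 tape=__0#[0]#1   (p1,0)→(p0,0,+1)
state=p0 head=3 tape=__0#0[#]1   (p0,#)→(p1,1,-1)
state=p1 head=2 tape=__0#[0]11   (p1,0)→(p0,0,+1)
state=p0 head=3 tape=__0#0[1]1   (p0,1)→(p0,#,-1)
state=p0 head=2 tape=__0#[0]#1   (p0,0)→(p1,#,-1)
state=p1 head=1 tape=__0[#]##1   (p1,#)→(p1,_,-1)
state=p1 head=0 tape=__[0]_##1   (p1,0)→(p0,0,+1)
state=p0 head=1 tape=__0[_]##1   (p0,_)→(p1,0,-1)
state=p1 head=0 tape=__[0]0##1   (p1,0)→(p0,0,+1)
state=p0 head=1 tape=__0[0]##1   (p0,0)→(p1,#,-1)
state=p1 head=0 tape=__[0]###1   (p1,0)→(p0,0,+1)
state=p0 head=1 tape=__0[#]##1   (p0,#)→(p1,1,-1)
state=p1 head=0 tape=__[0]1##1   (p1,0)→(p0,0,+1)
state=p0 head=1 tape=__0[1]##1   (p0,1)→(p0,#,-1)
state=p0 head=0 tape=__[0]###1   (p0,0)→(p1,#,-1)
state=p1 head=-1 tape=_[_]####1   (p1,_)→(pH,_,-1)
state=pH head=-2 tape=[_]_####1
Cell 2 holds # when M halts.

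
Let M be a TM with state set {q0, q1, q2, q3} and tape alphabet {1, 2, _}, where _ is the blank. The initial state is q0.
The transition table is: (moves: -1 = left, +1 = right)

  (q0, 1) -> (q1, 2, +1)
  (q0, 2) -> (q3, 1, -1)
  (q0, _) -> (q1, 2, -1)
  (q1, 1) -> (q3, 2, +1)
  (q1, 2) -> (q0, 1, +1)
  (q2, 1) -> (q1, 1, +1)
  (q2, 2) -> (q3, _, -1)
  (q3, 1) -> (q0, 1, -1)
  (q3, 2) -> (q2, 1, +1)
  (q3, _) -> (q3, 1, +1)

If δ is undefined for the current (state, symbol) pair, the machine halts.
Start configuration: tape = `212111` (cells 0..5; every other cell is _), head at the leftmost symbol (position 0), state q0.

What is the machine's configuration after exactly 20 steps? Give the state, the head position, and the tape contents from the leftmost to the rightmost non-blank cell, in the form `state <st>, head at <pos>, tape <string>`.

state q3, head at 2, tape 1122111

state=q0 head=0 tape=_[2]12111   (q0,2)→(q3,1,-1)
state=q3 head=-1 tape=[_]112111   (q3,_)→(q3,1,+1)
state=q3 head=0 tape=1[1]12111   (q3,1)→(q0,1,-1)
state=q0 head=-1 tape=[1]112111   (q0,1)→(q1,2,+1)
state=q1 head=0 tape=2[1]12111   (q1,1)→(q3,2,+1)
state=q3 head=1 tape=22[1]2111   (q3,1)→(q0,1,-1)
state=q0 head=0 tape=2[2]12111   (q0,2)→(q3,1,-1)
state=q3 head=-1 tape=[2]112111   (q3,2)→(q2,1,+1)
state=q2 head=0 tape=1[1]12111   (q2,1)→(q1,1,+1)
state=q1 head=1 tape=11[1]2111   (q1,1)→(q3,2,+1)
state=q3 head=2 tape=112[2]111   (q3,2)→(q2,1,+1)
state=q2 head=3 tape=1121[1]11   (q2,1)→(q1,1,+1)
state=q1 head=4 tape=11211[1]1   (q1,1)→(q3,2,+1)
state=q3 head=5 tape=112112[1]   (q3,1)→(q0,1,-1)
state=q0 head=4 tape=11211[2]1   (q0,2)→(q3,1,-1)
state=q3 head=3 tape=1121[1]11   (q3,1)→(q0,1,-1)
state=q0 head=2 tape=112[1]111   (q0,1)→(q1,2,+1)
state=q1 head=3 tape=1122[1]11   (q1,1)→(q3,2,+1)
state=q3 head=4 tape=11222[1]1   (q3,1)→(q0,1,-1)
state=q0 head=3 tape=1122[2]11   (q0,2)→(q3,1,-1)
state=q3 head=2 tape=112[2]111
After 20 steps: state q3, head at 2, tape 1122111.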